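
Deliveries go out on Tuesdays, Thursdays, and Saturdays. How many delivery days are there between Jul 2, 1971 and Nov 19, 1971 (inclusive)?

Jul 2, 1971 is a Friday.
From Jul 2, 1971 to Nov 19, 1971 is 141 days inclusive.
141 = 7 × 20 + 1, so there are 20 full weeks plus 1 extra day.
Each full week contributes 3 days from the set (Tue, Thu, Sat): 20 × 3 = 60.
The 1 extra day is Fri — none qualify.
Total: 60 + 0 = 60.

60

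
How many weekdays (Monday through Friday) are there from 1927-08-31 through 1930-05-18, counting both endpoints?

1927-08-31 is a Wednesday.
The range spans 992 days (inclusive of both endpoints).
992 = 7 × 141 + 5, so there are 141 full weeks plus 5 extra days.
Each full week contributes 5 weekdays (Mon–Fri): 141 × 5 = 705.
The 5 extra days are Wednesday, Thursday, Friday, Saturday, Sunday — 3 of them qualify.
Total: 705 + 3 = 708.

708 weekdays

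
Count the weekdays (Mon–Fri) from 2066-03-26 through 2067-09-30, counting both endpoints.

2066-03-26 is a Friday.
From 2066-03-26 to 2067-09-30 is 554 days inclusive.
554 = 7 × 79 + 1, so there are 79 full weeks plus 1 extra day.
Each full week contributes 5 weekdays (Mon–Fri): 79 × 5 = 395.
The 1 extra day is Friday — 1 of them qualifies.
Total: 395 + 1 = 396.

396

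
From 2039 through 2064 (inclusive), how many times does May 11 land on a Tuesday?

3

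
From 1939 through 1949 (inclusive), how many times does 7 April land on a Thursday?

1

Day of week of April 7 in each year:
1939: Fri, 1940: Sun, 1941: Mon, 1942: Tue, 1943: Wed, 1944: Fri, 1945: Sat, 1946: Sun, 1947: Mon, 1948: Wed, 1949: Thu ✓
Thursdays: 1949.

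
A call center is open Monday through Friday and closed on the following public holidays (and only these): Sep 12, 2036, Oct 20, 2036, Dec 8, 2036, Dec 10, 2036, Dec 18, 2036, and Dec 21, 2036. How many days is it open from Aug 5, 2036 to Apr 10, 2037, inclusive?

Aug 5, 2036 is a Tuesday.
From Aug 5, 2036 to Apr 10, 2037 is 249 days inclusive.
249 = 7 × 35 + 4, so there are 35 full weeks plus 4 extra days.
Each full week contributes 5 weekdays (Mon–Fri): 35 × 5 = 175.
The 4 extra days are Tue, Wed, Thu, Fri — 4 of them qualify.
Total: 175 + 4 = 179.
Holidays: Sep 12, 2036 (Fri); Oct 20, 2036 (Mon); Dec 8, 2036 (Mon); Dec 10, 2036 (Wed); Dec 18, 2036 (Thu); Dec 21, 2036 (Sun).
5 of the 6 holidays fall on weekdays; the rest are weekends and were already excluded.
Business days: 179 − 5 = 174.

174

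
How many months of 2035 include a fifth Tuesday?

4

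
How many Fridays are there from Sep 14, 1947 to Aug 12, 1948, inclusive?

Sep 14, 1947 is a Sunday.
The range spans 334 days (inclusive of both endpoints).
334 = 7 × 47 + 5, so there are 47 full weeks plus 5 extra days.
Each full week contributes one Friday: 47 so far.
The 5 extra days are Sun, Mon, Tue, Wed, Thu — none qualify.
Total: 47 + 0 = 47.

47 Fridays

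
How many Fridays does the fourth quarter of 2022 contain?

1 October 2022 is a Saturday.
From 1 October 2022 to 31 December 2022 is 92 days inclusive.
92 = 7 × 13 + 1, so there are 13 full weeks plus 1 extra day.
Each full week contributes one Friday: 13 so far.
The 1 extra day is Saturday — none qualify.
Total: 13 + 0 = 13.

13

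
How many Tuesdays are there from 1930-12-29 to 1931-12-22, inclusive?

52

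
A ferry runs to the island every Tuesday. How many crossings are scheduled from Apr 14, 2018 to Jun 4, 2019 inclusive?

Apr 14, 2018 is a Saturday.
That's 417 days from start to end, counting both.
417 = 7 × 59 + 4, so there are 59 full weeks plus 4 extra days.
Each full week contributes one Tuesday: 59 so far.
The 4 extra days are Sat, Sun, Mon, Tue — 1 of them qualifies.
Total: 59 + 1 = 60.

60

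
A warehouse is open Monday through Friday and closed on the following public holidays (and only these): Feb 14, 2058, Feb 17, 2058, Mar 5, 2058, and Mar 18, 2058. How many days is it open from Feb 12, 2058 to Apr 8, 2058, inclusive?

37 business days

Feb 12, 2058 is a Tuesday.
The range spans 56 days (inclusive of both endpoints).
56 = 7 × 8, so the span is exactly 8 full weeks.
Each full week contributes 5 weekdays (Mon–Fri): 8 × 5 = 40.
Holidays: Feb 14, 2058 (Thu); Feb 17, 2058 (Sun); Mar 5, 2058 (Tue); Mar 18, 2058 (Mon).
3 of the 4 holidays fall on weekdays; the rest are weekends and were already excluded.
Business days: 40 − 3 = 37.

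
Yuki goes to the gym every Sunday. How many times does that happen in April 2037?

2037-04-01 is a Wednesday.
The range spans 30 days (inclusive of both endpoints).
30 = 7 × 4 + 2, so there are 4 full weeks plus 2 extra days.
Each full week contributes one Sunday: 4 so far.
The 2 extra days are Wednesday, Thursday — none qualify.
Total: 4 + 0 = 4.

4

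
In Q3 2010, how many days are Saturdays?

2010-07-01 is a Thursday.
That's 92 days from start to end, counting both.
92 = 7 × 13 + 1, so there are 13 full weeks plus 1 extra day.
Each full week contributes one Saturday: 13 so far.
The 1 extra day is Thu — none qualify.
Total: 13 + 0 = 13.

13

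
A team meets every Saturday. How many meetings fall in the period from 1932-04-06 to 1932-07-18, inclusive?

15

1932-04-06 is a Wednesday.
That's 104 days from start to end, counting both.
104 = 7 × 14 + 6, so there are 14 full weeks plus 6 extra days.
Each full week contributes one Saturday: 14 so far.
The 6 extra days are Wednesday, Thursday, Friday, Saturday, Sunday, Monday — 1 of them qualifies.
Total: 14 + 1 = 15.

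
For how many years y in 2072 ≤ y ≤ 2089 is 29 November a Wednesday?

Day of week of November 29 in each year:
2072: Tue, 2073: Wed ✓, 2074: Thu, 2075: Fri, 2076: Sun, 2077: Mon, 2078: Tue, 2079: Wed ✓, 2080: Fri, 2081: Sat, 2082: Sun, 2083: Mon, 2084: Wed ✓, 2085: Thu, 2086: Fri, 2087: Sat, 2088: Mon, 2089: Tue
Wednesdays: 2073, 2079, 2084.

3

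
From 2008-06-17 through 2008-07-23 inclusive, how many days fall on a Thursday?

5 Thursdays

2008-06-17 is a Tuesday.
That's 37 days from start to end, counting both.
37 = 7 × 5 + 2, so there are 5 full weeks plus 2 extra days.
Each full week contributes one Thursday: 5 so far.
The 2 extra days are Tue, Wed — none qualify.
Total: 5 + 0 = 5.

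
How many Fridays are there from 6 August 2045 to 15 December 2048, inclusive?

175 Fridays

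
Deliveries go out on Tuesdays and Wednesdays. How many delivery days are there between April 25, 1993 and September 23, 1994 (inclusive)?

April 25, 1993 is a Sunday.
The range spans 517 days (inclusive of both endpoints).
517 = 7 × 73 + 6, so there are 73 full weeks plus 6 extra days.
Each full week contributes 2 days from the set (Tue, Wed): 73 × 2 = 146.
The 6 extra days are Sun, Mon, Tue, Wed, Thu, Fri — 2 of them qualify.
Total: 146 + 2 = 148.

148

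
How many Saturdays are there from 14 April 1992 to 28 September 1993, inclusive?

14 April 1992 is a Tuesday.
That's 533 days from start to end, counting both.
533 = 7 × 76 + 1, so there are 76 full weeks plus 1 extra day.
Each full week contributes one Saturday: 76 so far.
The 1 extra day is Tue — none qualify.
Total: 76 + 0 = 76.

76 Saturdays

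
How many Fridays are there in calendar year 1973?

52

1 January 1973 is a Monday.
From 1 January 1973 to 31 December 1973 is 365 days inclusive.
365 = 7 × 52 + 1, so there are 52 full weeks plus 1 extra day.
Each full week contributes one Friday: 52 so far.
The 1 extra day is Mon — none qualify.
Total: 52 + 0 = 52.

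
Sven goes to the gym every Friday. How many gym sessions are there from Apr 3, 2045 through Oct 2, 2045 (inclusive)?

Apr 3, 2045 is a Monday.
The range spans 183 days (inclusive of both endpoints).
183 = 7 × 26 + 1, so there are 26 full weeks plus 1 extra day.
Each full week contributes one Friday: 26 so far.
The 1 extra day is Mon — none qualify.
Total: 26 + 0 = 26.

26 Fridays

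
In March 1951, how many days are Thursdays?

1 March 1951 is a Thursday.
The range spans 31 days (inclusive of both endpoints).
31 = 7 × 4 + 3, so there are 4 full weeks plus 3 extra days.
Each full week contributes one Thursday: 4 so far.
The 3 extra days are Thursday, Friday, Saturday — 1 of them qualifies.
Total: 4 + 1 = 5.

5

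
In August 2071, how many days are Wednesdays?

4

August 1, 2071 is a Saturday.
The range spans 31 days (inclusive of both endpoints).
31 = 7 × 4 + 3, so there are 4 full weeks plus 3 extra days.
Each full week contributes one Wednesday: 4 so far.
The 3 extra days are Saturday, Sunday, Monday — none qualify.
Total: 4 + 0 = 4.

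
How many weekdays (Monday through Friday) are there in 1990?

January 1, 1990 is a Monday.
That's 365 days from start to end, counting both.
365 = 7 × 52 + 1, so there are 52 full weeks plus 1 extra day.
Each full week contributes 5 weekdays (Mon–Fri): 52 × 5 = 260.
The 1 extra day is Monday — 1 of them qualifies.
Total: 260 + 1 = 261.

261 weekdays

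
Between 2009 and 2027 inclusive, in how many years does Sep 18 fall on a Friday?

4

Day of week of September 18 in each year:
2009: Fri ✓, 2010: Sat, 2011: Sun, 2012: Tue, 2013: Wed, 2014: Thu, 2015: Fri ✓, 2016: Sun, 2017: Mon, 2018: Tue, 2019: Wed, 2020: Fri ✓, 2021: Sat, 2022: Sun, 2023: Mon, 2024: Wed, 2025: Thu, 2026: Fri ✓, 2027: Sat
Fridays: 2009, 2015, 2020, 2026.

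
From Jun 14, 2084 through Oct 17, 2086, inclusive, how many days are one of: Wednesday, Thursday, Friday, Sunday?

490

Jun 14, 2084 is a Wednesday.
The range spans 856 days (inclusive of both endpoints).
856 = 7 × 122 + 2, so there are 122 full weeks plus 2 extra days.
Each full week contributes 4 days from the set (Wed, Thu, Fri, Sun): 122 × 4 = 488.
The 2 extra days are Wednesday, Thursday — 2 of them qualify.
Total: 488 + 2 = 490.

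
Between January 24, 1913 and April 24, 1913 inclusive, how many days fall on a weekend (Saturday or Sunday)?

January 24, 1913 is a Friday.
The range spans 91 days (inclusive of both endpoints).
91 = 7 × 13, so the span is exactly 13 full weeks.
Each full week contributes 2 weekend days (Sat, Sun): 13 × 2 = 26.

26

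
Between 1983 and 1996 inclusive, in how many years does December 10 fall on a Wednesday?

1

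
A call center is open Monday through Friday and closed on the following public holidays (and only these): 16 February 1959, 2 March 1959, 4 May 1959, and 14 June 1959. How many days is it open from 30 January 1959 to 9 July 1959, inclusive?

112 business days

30 January 1959 is a Friday.
The range spans 161 days (inclusive of both endpoints).
161 = 7 × 23, so the span is exactly 23 full weeks.
Each full week contributes 5 weekdays (Mon–Fri): 23 × 5 = 115.
Holidays: 16 February 1959 (Mon); 2 March 1959 (Mon); 4 May 1959 (Mon); 14 June 1959 (Sun).
3 of the 4 holidays fall on weekdays; the rest are weekends and were already excluded.
Business days: 115 − 3 = 112.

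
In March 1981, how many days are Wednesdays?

Mar 1, 1981 is a Sunday.
The range spans 31 days (inclusive of both endpoints).
31 = 7 × 4 + 3, so there are 4 full weeks plus 3 extra days.
Each full week contributes one Wednesday: 4 so far.
The 3 extra days are Sunday, Monday, Tuesday — none qualify.
Total: 4 + 0 = 4.

4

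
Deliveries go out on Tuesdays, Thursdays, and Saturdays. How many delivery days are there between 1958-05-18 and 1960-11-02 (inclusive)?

385

1958-05-18 is a Sunday.
The range spans 900 days (inclusive of both endpoints).
900 = 7 × 128 + 4, so there are 128 full weeks plus 4 extra days.
Each full week contributes 3 days from the set (Tue, Thu, Sat): 128 × 3 = 384.
The 4 extra days are Sun, Mon, Tue, Wed — 1 of them qualifies.
Total: 384 + 1 = 385.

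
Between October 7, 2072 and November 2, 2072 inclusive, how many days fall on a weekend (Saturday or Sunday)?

8

October 7, 2072 is a Friday.
That's 27 days from start to end, counting both.
27 = 7 × 3 + 6, so there are 3 full weeks plus 6 extra days.
Each full week contributes 2 weekend days (Sat, Sun): 3 × 2 = 6.
The 6 extra days are Fri, Sat, Sun, Mon, Tue, Wed — 2 of them qualify.
Total: 6 + 2 = 8.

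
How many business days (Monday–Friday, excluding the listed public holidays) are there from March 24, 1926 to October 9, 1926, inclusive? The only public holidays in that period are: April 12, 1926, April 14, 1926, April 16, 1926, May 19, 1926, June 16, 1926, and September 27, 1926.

137

March 24, 1926 is a Wednesday.
From March 24, 1926 to October 9, 1926 is 200 days inclusive.
200 = 7 × 28 + 4, so there are 28 full weeks plus 4 extra days.
Each full week contributes 5 weekdays (Mon–Fri): 28 × 5 = 140.
The 4 extra days are Wed, Thu, Fri, Sat — 3 of them qualify.
Total: 140 + 3 = 143.
Holidays: April 12, 1926 (Mon); April 14, 1926 (Wed); April 16, 1926 (Fri); May 19, 1926 (Wed); June 16, 1926 (Wed); September 27, 1926 (Mon).
All 6 holidays fall on weekdays, so subtract 6.
Business days: 143 − 6 = 137.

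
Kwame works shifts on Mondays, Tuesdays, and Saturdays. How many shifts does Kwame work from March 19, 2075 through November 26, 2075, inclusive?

109

March 19, 2075 is a Tuesday.
That's 253 days from start to end, counting both.
253 = 7 × 36 + 1, so there are 36 full weeks plus 1 extra day.
Each full week contributes 3 days from the set (Mon, Tue, Sat): 36 × 3 = 108.
The 1 extra day is Tuesday — 1 of them qualifies.
Total: 108 + 1 = 109.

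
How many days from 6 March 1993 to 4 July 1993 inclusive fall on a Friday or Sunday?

35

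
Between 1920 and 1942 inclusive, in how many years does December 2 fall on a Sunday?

3

Day of week of December 2 in each year:
1920: Thu, 1921: Fri, 1922: Sat, 1923: Sun ✓, 1924: Tue, 1925: Wed, 1926: Thu, 1927: Fri, 1928: Sun ✓, 1929: Mon, 1930: Tue, 1931: Wed, 1932: Fri, 1933: Sat, 1934: Sun ✓, 1935: Mon, 1936: Wed, 1937: Thu, 1938: Fri, 1939: Sat, 1940: Mon, 1941: Tue, 1942: Wed
Sundays: 1923, 1928, 1934.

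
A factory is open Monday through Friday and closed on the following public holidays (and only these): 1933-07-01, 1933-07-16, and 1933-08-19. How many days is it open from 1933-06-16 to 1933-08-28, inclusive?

52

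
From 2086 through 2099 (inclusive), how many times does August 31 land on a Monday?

2

Day of week of August 31 in each year:
2086: Sat, 2087: Sun, 2088: Tue, 2089: Wed, 2090: Thu, 2091: Fri, 2092: Sun, 2093: Mon ✓, 2094: Tue, 2095: Wed, 2096: Fri, 2097: Sat, 2098: Sun, 2099: Mon ✓
Mondays: 2093, 2099.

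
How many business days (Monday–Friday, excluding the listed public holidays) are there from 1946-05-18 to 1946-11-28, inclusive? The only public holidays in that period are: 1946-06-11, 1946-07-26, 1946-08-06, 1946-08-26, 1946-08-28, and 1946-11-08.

1946-05-18 is a Saturday.
The range spans 195 days (inclusive of both endpoints).
195 = 7 × 27 + 6, so there are 27 full weeks plus 6 extra days.
Each full week contributes 5 weekdays (Mon–Fri): 27 × 5 = 135.
The 6 extra days are Saturday, Sunday, Monday, Tuesday, Wednesday, Thursday — 4 of them qualify.
Total: 135 + 4 = 139.
Holidays: 1946-06-11 (Tue); 1946-07-26 (Fri); 1946-08-06 (Tue); 1946-08-26 (Mon); 1946-08-28 (Wed); 1946-11-08 (Fri).
All 6 holidays fall on weekdays, so subtract 6.
Business days: 139 − 6 = 133.

133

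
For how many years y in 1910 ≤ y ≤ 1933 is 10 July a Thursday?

4

Day of week of July 10 in each year:
1910: Sun, 1911: Mon, 1912: Wed, 1913: Thu ✓, 1914: Fri, 1915: Sat, 1916: Mon, 1917: Tue, 1918: Wed, 1919: Thu ✓, 1920: Sat, 1921: Sun, 1922: Mon, 1923: Tue, 1924: Thu ✓, 1925: Fri, 1926: Sat, 1927: Sun, 1928: Tue, 1929: Wed, 1930: Thu ✓, 1931: Fri, 1932: Sun, 1933: Mon
Thursdays: 1913, 1919, 1924, 1930.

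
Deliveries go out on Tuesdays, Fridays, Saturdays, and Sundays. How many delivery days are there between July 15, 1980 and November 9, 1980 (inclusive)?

68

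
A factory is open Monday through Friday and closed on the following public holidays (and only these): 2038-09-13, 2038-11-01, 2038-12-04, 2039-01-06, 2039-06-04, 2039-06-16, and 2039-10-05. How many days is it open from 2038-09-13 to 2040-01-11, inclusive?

343

2038-09-13 is a Monday.
From 2038-09-13 to 2040-01-11 is 486 days inclusive.
486 = 7 × 69 + 3, so there are 69 full weeks plus 3 extra days.
Each full week contributes 5 weekdays (Mon–Fri): 69 × 5 = 345.
The 3 extra days are Monday, Tuesday, Wednesday — 3 of them qualify.
Total: 345 + 3 = 348.
Holidays: 2038-09-13 (Mon); 2038-11-01 (Mon); 2038-12-04 (Sat); 2039-01-06 (Thu); 2039-06-04 (Sat); 2039-06-16 (Thu); 2039-10-05 (Wed).
5 of the 7 holidays fall on weekdays; the rest are weekends and were already excluded.
Business days: 348 − 5 = 343.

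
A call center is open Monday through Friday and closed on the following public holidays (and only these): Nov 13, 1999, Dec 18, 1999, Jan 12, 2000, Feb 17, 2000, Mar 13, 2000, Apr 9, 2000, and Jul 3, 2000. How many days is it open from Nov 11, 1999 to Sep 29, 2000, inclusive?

228

Nov 11, 1999 is a Thursday.
That's 324 days from start to end, counting both.
324 = 7 × 46 + 2, so there are 46 full weeks plus 2 extra days.
Each full week contributes 5 weekdays (Mon–Fri): 46 × 5 = 230.
The 2 extra days are Thursday, Friday — 2 of them qualify.
Total: 230 + 2 = 232.
Holidays: Nov 13, 1999 (Sat); Dec 18, 1999 (Sat); Jan 12, 2000 (Wed); Feb 17, 2000 (Thu); Mar 13, 2000 (Mon); Apr 9, 2000 (Sun); Jul 3, 2000 (Mon).
4 of the 7 holidays fall on weekdays; the rest are weekends and were already excluded.
Business days: 232 − 4 = 228.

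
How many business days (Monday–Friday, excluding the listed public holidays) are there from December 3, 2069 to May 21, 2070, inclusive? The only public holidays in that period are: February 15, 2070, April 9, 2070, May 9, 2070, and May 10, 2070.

December 3, 2069 is a Tuesday.
From December 3, 2069 to May 21, 2070 is 170 days inclusive.
170 = 7 × 24 + 2, so there are 24 full weeks plus 2 extra days.
Each full week contributes 5 weekdays (Mon–Fri): 24 × 5 = 120.
The 2 extra days are Tuesday, Wednesday — 2 of them qualify.
Total: 120 + 2 = 122.
Holidays: February 15, 2070 (Sat); April 9, 2070 (Wed); May 9, 2070 (Fri); May 10, 2070 (Sat).
2 of the 4 holidays fall on weekdays; the rest are weekends and were already excluded.
Business days: 122 − 2 = 120.

120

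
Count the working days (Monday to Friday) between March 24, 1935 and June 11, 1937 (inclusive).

March 24, 1935 is a Sunday.
From March 24, 1935 to June 11, 1937 is 811 days inclusive.
811 = 7 × 115 + 6, so there are 115 full weeks plus 6 extra days.
Each full week contributes 5 weekdays (Mon–Fri): 115 × 5 = 575.
The 6 extra days are Sun, Mon, Tue, Wed, Thu, Fri — 5 of them qualify.
Total: 575 + 5 = 580.

580 weekdays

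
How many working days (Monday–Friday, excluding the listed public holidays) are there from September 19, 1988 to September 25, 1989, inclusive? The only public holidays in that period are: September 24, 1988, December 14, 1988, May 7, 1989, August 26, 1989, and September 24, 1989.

265 working days

September 19, 1988 is a Monday.
From September 19, 1988 to September 25, 1989 is 372 days inclusive.
372 = 7 × 53 + 1, so there are 53 full weeks plus 1 extra day.
Each full week contributes 5 weekdays (Mon–Fri): 53 × 5 = 265.
The 1 extra day is Monday — 1 of them qualifies.
Total: 265 + 1 = 266.
Holidays: September 24, 1988 (Sat); December 14, 1988 (Wed); May 7, 1989 (Sun); August 26, 1989 (Sat); September 24, 1989 (Sun).
1 of the 5 holidays fall on weekdays; the rest are weekends and were already excluded.
Business days: 266 − 1 = 265.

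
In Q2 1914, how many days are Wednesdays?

1914-04-01 is a Wednesday.
From 1914-04-01 to 1914-06-30 is 91 days inclusive.
91 = 7 × 13, so the span is exactly 13 full weeks.
Each full week contributes one Wednesday: 13 so far.

13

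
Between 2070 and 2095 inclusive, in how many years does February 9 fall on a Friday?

Day of week of February 9 in each year:
2070: Sun, 2071: Mon, 2072: Tue, 2073: Thu, 2074: Fri ✓, 2075: Sat, 2076: Sun, 2077: Tue, 2078: Wed, 2079: Thu, 2080: Fri ✓, 2081: Sun, 2082: Mon, 2083: Tue, 2084: Wed, 2085: Fri ✓, 2086: Sat, 2087: Sun, 2088: Mon, 2089: Wed, 2090: Thu, 2091: Fri ✓, 2092: Sat, 2093: Mon, 2094: Tue, 2095: Wed
Fridays: 2074, 2080, 2085, 2091.

4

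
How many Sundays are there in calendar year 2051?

2051-01-01 is a Sunday.
The range spans 365 days (inclusive of both endpoints).
365 = 7 × 52 + 1, so there are 52 full weeks plus 1 extra day.
Each full week contributes one Sunday: 52 so far.
The 1 extra day is Sunday — 1 of them qualifies.
Total: 52 + 1 = 53.

53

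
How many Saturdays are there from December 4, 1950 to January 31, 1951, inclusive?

December 4, 1950 is a Monday.
The range spans 59 days (inclusive of both endpoints).
59 = 7 × 8 + 3, so there are 8 full weeks plus 3 extra days.
Each full week contributes one Saturday: 8 so far.
The 3 extra days are Monday, Tuesday, Wednesday — none qualify.
Total: 8 + 0 = 8.

8 Saturdays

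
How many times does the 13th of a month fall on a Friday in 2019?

2

The 13th falls on a Friday when the month's 13th has weekday Fri.
Jan 13 is Sun; Feb 13 is Wed; Mar 13 is Wed; Apr 13 is Sat; May 13 is Mon; Jun 13 is Thu; Jul 13 is Sat; Aug 13 is Tue; Sep 13 is Fri ✓; Oct 13 is Sun; Nov 13 is Wed; Dec 13 is Fri ✓.
Friday the 13ths: Sep, Dec.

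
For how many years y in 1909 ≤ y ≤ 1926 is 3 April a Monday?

Day of week of April 3 in each year:
1909: Sat, 1910: Sun, 1911: Mon ✓, 1912: Wed, 1913: Thu, 1914: Fri, 1915: Sat, 1916: Mon ✓, 1917: Tue, 1918: Wed, 1919: Thu, 1920: Sat, 1921: Sun, 1922: Mon ✓, 1923: Tue, 1924: Thu, 1925: Fri, 1926: Sat
Mondays: 1911, 1916, 1922.

3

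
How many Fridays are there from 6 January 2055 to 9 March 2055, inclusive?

9 Fridays

6 January 2055 is a Wednesday.
That's 63 days from start to end, counting both.
63 = 7 × 9, so the span is exactly 9 full weeks.
Each full week contributes one Friday: 9 so far.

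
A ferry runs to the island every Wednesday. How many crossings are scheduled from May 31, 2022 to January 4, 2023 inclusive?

32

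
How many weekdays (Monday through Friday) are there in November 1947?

20 weekdays

1947-11-01 is a Saturday.
That's 30 days from start to end, counting both.
30 = 7 × 4 + 2, so there are 4 full weeks plus 2 extra days.
Each full week contributes 5 weekdays (Mon–Fri): 4 × 5 = 20.
The 2 extra days are Sat, Sun — none qualify.
Total: 20 + 0 = 20.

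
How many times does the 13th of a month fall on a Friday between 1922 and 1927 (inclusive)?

10

Friday-the-13ths by year:
1922: Jan, Oct
1923: Apr, Jul
1924: Jun
1925: Feb, Mar, Nov
1926: Aug
1927: May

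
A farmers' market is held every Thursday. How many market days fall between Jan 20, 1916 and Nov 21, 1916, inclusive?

Jan 20, 1916 is a Thursday.
That's 307 days from start to end, counting both.
307 = 7 × 43 + 6, so there are 43 full weeks plus 6 extra days.
Each full week contributes one Thursday: 43 so far.
The 6 extra days are Thursday, Friday, Saturday, Sunday, Monday, Tuesday — 1 of them qualifies.
Total: 43 + 1 = 44.

44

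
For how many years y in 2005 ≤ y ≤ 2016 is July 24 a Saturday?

1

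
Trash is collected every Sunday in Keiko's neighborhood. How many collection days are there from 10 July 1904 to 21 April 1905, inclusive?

41 Sundays

10 July 1904 is a Sunday.
That's 286 days from start to end, counting both.
286 = 7 × 40 + 6, so there are 40 full weeks plus 6 extra days.
Each full week contributes one Sunday: 40 so far.
The 6 extra days are Sun, Mon, Tue, Wed, Thu, Fri — 1 of them qualifies.
Total: 40 + 1 = 41.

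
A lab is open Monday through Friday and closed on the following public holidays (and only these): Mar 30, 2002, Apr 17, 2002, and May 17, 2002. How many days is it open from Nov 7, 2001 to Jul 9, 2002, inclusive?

Nov 7, 2001 is a Wednesday.
From Nov 7, 2001 to Jul 9, 2002 is 245 days inclusive.
245 = 7 × 35, so the span is exactly 35 full weeks.
Each full week contributes 5 weekdays (Mon–Fri): 35 × 5 = 175.
Holidays: Mar 30, 2002 (Sat); Apr 17, 2002 (Wed); May 17, 2002 (Fri).
2 of the 3 holidays fall on weekdays; the rest are weekends and were already excluded.
Business days: 175 − 2 = 173.

173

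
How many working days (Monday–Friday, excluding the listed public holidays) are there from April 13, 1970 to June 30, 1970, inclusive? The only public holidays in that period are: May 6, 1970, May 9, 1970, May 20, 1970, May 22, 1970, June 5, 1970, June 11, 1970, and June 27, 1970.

April 13, 1970 is a Monday.
The range spans 79 days (inclusive of both endpoints).
79 = 7 × 11 + 2, so there are 11 full weeks plus 2 extra days.
Each full week contributes 5 weekdays (Mon–Fri): 11 × 5 = 55.
The 2 extra days are Monday, Tuesday — 2 of them qualify.
Total: 55 + 2 = 57.
Holidays: May 6, 1970 (Wed); May 9, 1970 (Sat); May 20, 1970 (Wed); May 22, 1970 (Fri); June 5, 1970 (Fri); June 11, 1970 (Thu); June 27, 1970 (Sat).
5 of the 7 holidays fall on weekdays; the rest are weekends and were already excluded.
Business days: 57 − 5 = 52.

52 working days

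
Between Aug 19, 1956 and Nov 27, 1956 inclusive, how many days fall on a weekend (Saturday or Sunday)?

29

Aug 19, 1956 is a Sunday.
The range spans 101 days (inclusive of both endpoints).
101 = 7 × 14 + 3, so there are 14 full weeks plus 3 extra days.
Each full week contributes 2 weekend days (Sat, Sun): 14 × 2 = 28.
The 3 extra days are Sun, Mon, Tue — 1 of them qualifies.
Total: 28 + 1 = 29.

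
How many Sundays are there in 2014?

January 1, 2014 is a Wednesday.
That's 365 days from start to end, counting both.
365 = 7 × 52 + 1, so there are 52 full weeks plus 1 extra day.
Each full week contributes one Sunday: 52 so far.
The 1 extra day is Wednesday — none qualify.
Total: 52 + 0 = 52.

52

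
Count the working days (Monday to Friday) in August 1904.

23

1 August 1904 is a Monday.
That's 31 days from start to end, counting both.
31 = 7 × 4 + 3, so there are 4 full weeks plus 3 extra days.
Each full week contributes 5 weekdays (Mon–Fri): 4 × 5 = 20.
The 3 extra days are Mon, Tue, Wed — 3 of them qualify.
Total: 20 + 3 = 23.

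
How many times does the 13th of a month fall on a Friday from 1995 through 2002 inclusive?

Friday-the-13ths by year:
1995: Jan, Oct
1996: Sep, Dec
1997: Jun
1998: Feb, Mar, Nov
1999: Aug
2000: Oct
2001: Apr, Jul
2002: Sep, Dec

14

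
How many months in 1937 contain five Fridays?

5

A month has five Fridays exactly when Friday falls within its first (length − 28) days.
Jan: 31 days, starts Fri → 5 of Fri, Sat, Sun ✓
Feb: 28 days, starts Mon → 5 of (none)
Mar: 31 days, starts Mon → 5 of Mon, Tue, Wed
Apr: 30 days, starts Thu → 5 of Thu, Fri ✓
May: 31 days, starts Sat → 5 of Sat, Sun, Mon
Jun: 30 days, starts Tue → 5 of Tue, Wed
Jul: 31 days, starts Thu → 5 of Thu, Fri, Sat ✓
Aug: 31 days, starts Sun → 5 of Sun, Mon, Tue
Sep: 30 days, starts Wed → 5 of Wed, Thu
Oct: 31 days, starts Fri → 5 of Fri, Sat, Sun ✓
Nov: 30 days, starts Mon → 5 of Mon, Tue
Dec: 31 days, starts Wed → 5 of Wed, Thu, Fri ✓
Months with five Fridays: Jan, Apr, Jul, Oct, Dec.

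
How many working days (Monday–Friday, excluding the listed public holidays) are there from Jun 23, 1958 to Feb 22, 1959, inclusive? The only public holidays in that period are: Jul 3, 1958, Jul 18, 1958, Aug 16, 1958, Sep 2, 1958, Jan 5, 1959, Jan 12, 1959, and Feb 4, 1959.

169 working days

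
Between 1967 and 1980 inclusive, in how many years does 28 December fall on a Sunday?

3

Day of week of December 28 in each year:
1967: Thu, 1968: Sat, 1969: Sun ✓, 1970: Mon, 1971: Tue, 1972: Thu, 1973: Fri, 1974: Sat, 1975: Sun ✓, 1976: Tue, 1977: Wed, 1978: Thu, 1979: Fri, 1980: Sun ✓
Sundays: 1969, 1975, 1980.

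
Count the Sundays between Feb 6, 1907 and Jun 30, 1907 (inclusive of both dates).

21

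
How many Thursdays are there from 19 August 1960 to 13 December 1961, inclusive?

19 August 1960 is a Friday.
That's 482 days from start to end, counting both.
482 = 7 × 68 + 6, so there are 68 full weeks plus 6 extra days.
Each full week contributes one Thursday: 68 so far.
The 6 extra days are Friday, Saturday, Sunday, Monday, Tuesday, Wednesday — none qualify.
Total: 68 + 0 = 68.

68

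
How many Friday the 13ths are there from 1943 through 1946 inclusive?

6

Friday-the-13ths by year:
1943: Aug
1944: Oct
1945: Apr, Jul
1946: Sep, Dec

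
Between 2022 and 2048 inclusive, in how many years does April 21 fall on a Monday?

Day of week of April 21 in each year:
2022: Thu, 2023: Fri, 2024: Sun, 2025: Mon ✓, 2026: Tue, 2027: Wed, 2028: Fri, 2029: Sat, 2030: Sun, 2031: Mon ✓, 2032: Wed, 2033: Thu, 2034: Fri, 2035: Sat, 2036: Mon ✓, 2037: Tue, 2038: Wed, 2039: Thu, 2040: Sat, 2041: Sun, 2042: Mon ✓, 2043: Tue, 2044: Thu, 2045: Fri, 2046: Sat, 2047: Sun, 2048: Tue
Mondays: 2025, 2031, 2036, 2042.

4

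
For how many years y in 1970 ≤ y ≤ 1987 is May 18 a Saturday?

2

Day of week of May 18 in each year:
1970: Mon, 1971: Tue, 1972: Thu, 1973: Fri, 1974: Sat ✓, 1975: Sun, 1976: Tue, 1977: Wed, 1978: Thu, 1979: Fri, 1980: Sun, 1981: Mon, 1982: Tue, 1983: Wed, 1984: Fri, 1985: Sat ✓, 1986: Sun, 1987: Mon
Saturdays: 1974, 1985.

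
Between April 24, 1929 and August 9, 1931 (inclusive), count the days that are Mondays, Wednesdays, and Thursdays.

359

April 24, 1929 is a Wednesday.
From April 24, 1929 to August 9, 1931 is 838 days inclusive.
838 = 7 × 119 + 5, so there are 119 full weeks plus 5 extra days.
Each full week contributes 3 days from the set (Mon, Wed, Thu): 119 × 3 = 357.
The 5 extra days are Wednesday, Thursday, Friday, Saturday, Sunday — 2 of them qualify.
Total: 357 + 2 = 359.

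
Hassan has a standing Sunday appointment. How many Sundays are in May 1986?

1 May 1986 is a Thursday.
From 1 May 1986 to 31 May 1986 is 31 days inclusive.
31 = 7 × 4 + 3, so there are 4 full weeks plus 3 extra days.
Each full week contributes one Sunday: 4 so far.
The 3 extra days are Thursday, Friday, Saturday — none qualify.
Total: 4 + 0 = 4.

4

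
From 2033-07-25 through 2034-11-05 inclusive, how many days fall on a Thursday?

67

2033-07-25 is a Monday.
That's 469 days from start to end, counting both.
469 = 7 × 67, so the span is exactly 67 full weeks.
Each full week contributes one Thursday: 67 so far.
Total: 67.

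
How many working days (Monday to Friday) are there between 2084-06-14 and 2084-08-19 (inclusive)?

48

2084-06-14 is a Wednesday.
The range spans 67 days (inclusive of both endpoints).
67 = 7 × 9 + 4, so there are 9 full weeks plus 4 extra days.
Each full week contributes 5 weekdays (Mon–Fri): 9 × 5 = 45.
The 4 extra days are Wed, Thu, Fri, Sat — 3 of them qualify.
Total: 45 + 3 = 48.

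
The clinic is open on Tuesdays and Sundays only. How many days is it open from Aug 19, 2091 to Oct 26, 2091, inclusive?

Aug 19, 2091 is a Sunday.
That's 69 days from start to end, counting both.
69 = 7 × 9 + 6, so there are 9 full weeks plus 6 extra days.
Each full week contributes 2 days from the set (Tue, Sun): 9 × 2 = 18.
The 6 extra days are Sunday, Monday, Tuesday, Wednesday, Thursday, Friday — 2 of them qualify.
Total: 18 + 2 = 20.

20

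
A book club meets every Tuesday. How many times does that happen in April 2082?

4

Apr 1, 2082 is a Wednesday.
The range spans 30 days (inclusive of both endpoints).
30 = 7 × 4 + 2, so there are 4 full weeks plus 2 extra days.
Each full week contributes one Tuesday: 4 so far.
The 2 extra days are Wed, Thu — none qualify.
Total: 4 + 0 = 4.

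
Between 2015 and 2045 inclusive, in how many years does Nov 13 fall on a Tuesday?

Day of week of November 13 in each year:
2015: Fri, 2016: Sun, 2017: Mon, 2018: Tue ✓, 2019: Wed, 2020: Fri, 2021: Sat, 2022: Sun, 2023: Mon, 2024: Wed, 2025: Thu, 2026: Fri, 2027: Sat, 2028: Mon, 2029: Tue ✓, 2030: Wed, 2031: Thu, 2032: Sat, 2033: Sun, 2034: Mon, 2035: Tue ✓, 2036: Thu, 2037: Fri, 2038: Sat, 2039: Sun, 2040: Tue ✓, 2041: Wed, 2042: Thu, 2043: Fri, 2044: Sun, 2045: Mon
Tuesdays: 2018, 2029, 2035, 2040.

4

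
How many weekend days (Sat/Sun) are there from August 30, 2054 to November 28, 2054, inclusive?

26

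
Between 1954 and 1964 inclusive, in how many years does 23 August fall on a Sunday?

2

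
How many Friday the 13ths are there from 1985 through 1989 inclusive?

9

Friday-the-13ths by year:
1985: Sep, Dec
1986: Jun
1987: Feb, Mar, Nov
1988: May
1989: Jan, Oct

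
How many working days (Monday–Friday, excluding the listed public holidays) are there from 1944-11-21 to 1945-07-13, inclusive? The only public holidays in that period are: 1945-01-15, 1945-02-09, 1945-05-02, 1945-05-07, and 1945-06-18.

1944-11-21 is a Tuesday.
That's 235 days from start to end, counting both.
235 = 7 × 33 + 4, so there are 33 full weeks plus 4 extra days.
Each full week contributes 5 weekdays (Mon–Fri): 33 × 5 = 165.
The 4 extra days are Tuesday, Wednesday, Thursday, Friday — 4 of them qualify.
Total: 165 + 4 = 169.
Holidays: 1945-01-15 (Mon); 1945-02-09 (Fri); 1945-05-02 (Wed); 1945-05-07 (Mon); 1945-06-18 (Mon).
All 5 holidays fall on weekdays, so subtract 5.
Business days: 169 − 5 = 164.

164 working days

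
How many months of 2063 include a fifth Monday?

A month has five Mondays exactly when Monday falls within its first (length − 28) days.
Jan: 31 days, starts Mon → 5 of Mon, Tue, Wed ✓
Feb: 28 days, starts Thu → 5 of (none)
Mar: 31 days, starts Thu → 5 of Thu, Fri, Sat
Apr: 30 days, starts Sun → 5 of Sun, Mon ✓
May: 31 days, starts Tue → 5 of Tue, Wed, Thu
Jun: 30 days, starts Fri → 5 of Fri, Sat
Jul: 31 days, starts Sun → 5 of Sun, Mon, Tue ✓
Aug: 31 days, starts Wed → 5 of Wed, Thu, Fri
Sep: 30 days, starts Sat → 5 of Sat, Sun
Oct: 31 days, starts Mon → 5 of Mon, Tue, Wed ✓
Nov: 30 days, starts Thu → 5 of Thu, Fri
Dec: 31 days, starts Sat → 5 of Sat, Sun, Mon ✓
Months with five Mondays: Jan, Apr, Jul, Oct, Dec.

5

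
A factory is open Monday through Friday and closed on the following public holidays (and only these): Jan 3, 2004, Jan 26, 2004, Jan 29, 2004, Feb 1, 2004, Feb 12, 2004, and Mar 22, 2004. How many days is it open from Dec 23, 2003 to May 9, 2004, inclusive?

Dec 23, 2003 is a Tuesday.
From Dec 23, 2003 to May 9, 2004 is 139 days inclusive.
139 = 7 × 19 + 6, so there are 19 full weeks plus 6 extra days.
Each full week contributes 5 weekdays (Mon–Fri): 19 × 5 = 95.
The 6 extra days are Tue, Wed, Thu, Fri, Sat, Sun — 4 of them qualify.
Total: 95 + 4 = 99.
Holidays: Jan 3, 2004 (Sat); Jan 26, 2004 (Mon); Jan 29, 2004 (Thu); Feb 1, 2004 (Sun); Feb 12, 2004 (Thu); Mar 22, 2004 (Mon).
4 of the 6 holidays fall on weekdays; the rest are weekends and were already excluded.
Business days: 99 − 4 = 95.

95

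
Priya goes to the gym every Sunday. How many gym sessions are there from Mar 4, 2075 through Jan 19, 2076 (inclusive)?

46

Mar 4, 2075 is a Monday.
The range spans 322 days (inclusive of both endpoints).
322 = 7 × 46, so the span is exactly 46 full weeks.
Each full week contributes one Sunday: 46 so far.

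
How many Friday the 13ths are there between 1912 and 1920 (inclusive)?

15

Friday-the-13ths by year:
1912: Sep, Dec
1913: Jun
1914: Feb, Mar, Nov
1915: Aug
1916: Oct
1917: Apr, Jul
1918: Sep, Dec
1919: Jun
1920: Feb, Aug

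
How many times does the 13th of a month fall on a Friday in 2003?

1

The 13th falls on a Friday when the month's 13th has weekday Fri.
Jan 13 is Mon; Feb 13 is Thu; Mar 13 is Thu; Apr 13 is Sun; May 13 is Tue; Jun 13 is Fri ✓; Jul 13 is Sun; Aug 13 is Wed; Sep 13 is Sat; Oct 13 is Mon; Nov 13 is Thu; Dec 13 is Sat.
Friday the 13ths: Jun.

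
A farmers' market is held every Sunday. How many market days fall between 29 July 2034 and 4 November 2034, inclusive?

14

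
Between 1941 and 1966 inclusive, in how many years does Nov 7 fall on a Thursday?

Day of week of November 7 in each year:
1941: Fri, 1942: Sat, 1943: Sun, 1944: Tue, 1945: Wed, 1946: Thu ✓, 1947: Fri, 1948: Sun, 1949: Mon, 1950: Tue, 1951: Wed, 1952: Fri, 1953: Sat, 1954: Sun, 1955: Mon, 1956: Wed, 1957: Thu ✓, 1958: Fri, 1959: Sat, 1960: Mon, 1961: Tue, 1962: Wed, 1963: Thu ✓, 1964: Sat, 1965: Sun, 1966: Mon
Thursdays: 1946, 1957, 1963.

3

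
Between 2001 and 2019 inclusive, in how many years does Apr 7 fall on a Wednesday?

Day of week of April 7 in each year:
2001: Sat, 2002: Sun, 2003: Mon, 2004: Wed ✓, 2005: Thu, 2006: Fri, 2007: Sat, 2008: Mon, 2009: Tue, 2010: Wed ✓, 2011: Thu, 2012: Sat, 2013: Sun, 2014: Mon, 2015: Tue, 2016: Thu, 2017: Fri, 2018: Sat, 2019: Sun
Wednesdays: 2004, 2010.

2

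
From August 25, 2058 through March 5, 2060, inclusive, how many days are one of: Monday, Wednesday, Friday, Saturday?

August 25, 2058 is a Sunday.
From August 25, 2058 to March 5, 2060 is 559 days inclusive.
559 = 7 × 79 + 6, so there are 79 full weeks plus 6 extra days.
Each full week contributes 4 days from the set (Mon, Wed, Fri, Sat): 79 × 4 = 316.
The 6 extra days are Sunday, Monday, Tuesday, Wednesday, Thursday, Friday — 3 of them qualify.
Total: 316 + 3 = 319.

319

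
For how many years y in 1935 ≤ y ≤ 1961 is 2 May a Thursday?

Day of week of May 2 in each year:
1935: Thu ✓, 1936: Sat, 1937: Sun, 1938: Mon, 1939: Tue, 1940: Thu ✓, 1941: Fri, 1942: Sat, 1943: Sun, 1944: Tue, 1945: Wed, 1946: Thu ✓, 1947: Fri, 1948: Sun, 1949: Mon, 1950: Tue, 1951: Wed, 1952: Fri, 1953: Sat, 1954: Sun, 1955: Mon, 1956: Wed, 1957: Thu ✓, 1958: Fri, 1959: Sat, 1960: Mon, 1961: Tue
Thursdays: 1935, 1940, 1946, 1957.

4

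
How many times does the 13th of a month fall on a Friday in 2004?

2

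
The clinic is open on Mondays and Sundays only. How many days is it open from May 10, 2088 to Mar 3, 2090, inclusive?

189

May 10, 2088 is a Monday.
That's 663 days from start to end, counting both.
663 = 7 × 94 + 5, so there are 94 full weeks plus 5 extra days.
Each full week contributes 2 days from the set (Mon, Sun): 94 × 2 = 188.
The 5 extra days are Monday, Tuesday, Wednesday, Thursday, Friday — 1 of them qualifies.
Total: 188 + 1 = 189.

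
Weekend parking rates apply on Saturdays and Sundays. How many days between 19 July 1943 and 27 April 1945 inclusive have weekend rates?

184

19 July 1943 is a Monday.
From 19 July 1943 to 27 April 1945 is 649 days inclusive.
649 = 7 × 92 + 5, so there are 92 full weeks plus 5 extra days.
Each full week contributes 2 weekend days (Sat, Sun): 92 × 2 = 184.
The 5 extra days are Monday, Tuesday, Wednesday, Thursday, Friday — none qualify.
Total: 184 + 0 = 184.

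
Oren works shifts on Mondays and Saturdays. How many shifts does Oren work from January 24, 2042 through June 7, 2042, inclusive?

39

January 24, 2042 is a Friday.
The range spans 135 days (inclusive of both endpoints).
135 = 7 × 19 + 2, so there are 19 full weeks plus 2 extra days.
Each full week contributes 2 days from the set (Mon, Sat): 19 × 2 = 38.
The 2 extra days are Fri, Sat — 1 of them qualifies.
Total: 38 + 1 = 39.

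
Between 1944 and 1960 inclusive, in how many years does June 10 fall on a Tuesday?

Day of week of June 10 in each year:
1944: Sat, 1945: Sun, 1946: Mon, 1947: Tue ✓, 1948: Thu, 1949: Fri, 1950: Sat, 1951: Sun, 1952: Tue ✓, 1953: Wed, 1954: Thu, 1955: Fri, 1956: Sun, 1957: Mon, 1958: Tue ✓, 1959: Wed, 1960: Fri
Tuesdays: 1947, 1952, 1958.

3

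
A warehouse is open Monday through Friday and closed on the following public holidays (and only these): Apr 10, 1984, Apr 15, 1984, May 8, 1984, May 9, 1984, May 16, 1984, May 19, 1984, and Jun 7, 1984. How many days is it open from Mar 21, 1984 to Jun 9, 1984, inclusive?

Mar 21, 1984 is a Wednesday.
The range spans 81 days (inclusive of both endpoints).
81 = 7 × 11 + 4, so there are 11 full weeks plus 4 extra days.
Each full week contributes 5 weekdays (Mon–Fri): 11 × 5 = 55.
The 4 extra days are Wed, Thu, Fri, Sat — 3 of them qualify.
Total: 55 + 3 = 58.
Holidays: Apr 10, 1984 (Tue); Apr 15, 1984 (Sun); May 8, 1984 (Tue); May 9, 1984 (Wed); May 16, 1984 (Wed); May 19, 1984 (Sat); Jun 7, 1984 (Thu).
5 of the 7 holidays fall on weekdays; the rest are weekends and were already excluded.
Business days: 58 − 5 = 53.

53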